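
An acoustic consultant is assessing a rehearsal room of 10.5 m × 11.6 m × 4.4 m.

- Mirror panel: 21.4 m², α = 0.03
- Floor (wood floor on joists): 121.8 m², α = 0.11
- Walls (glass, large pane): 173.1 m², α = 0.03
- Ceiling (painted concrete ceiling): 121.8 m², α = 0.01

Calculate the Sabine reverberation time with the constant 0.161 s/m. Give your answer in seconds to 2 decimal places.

Equivalent absorption area: A = 21.4×0.03 + 121.8×0.11 + 173.1×0.03 + 121.8×0.01 = 20.451 m².
Room volume: 535.92 m³.
T = 0.161 V/A = 0.161·535.92/20.451 = 4.22 s.

4.22 s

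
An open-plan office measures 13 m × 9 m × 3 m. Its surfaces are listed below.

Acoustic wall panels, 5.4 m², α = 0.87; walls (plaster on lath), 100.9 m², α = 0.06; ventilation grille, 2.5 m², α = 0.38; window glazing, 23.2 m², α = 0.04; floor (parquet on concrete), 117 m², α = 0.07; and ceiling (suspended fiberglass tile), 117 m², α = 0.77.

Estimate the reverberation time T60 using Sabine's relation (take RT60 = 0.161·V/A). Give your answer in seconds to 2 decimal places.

0.51 sec

Summing Sᵢαᵢ: 4.698 + 6.054 + 0.950 + 0.928 + 8.190 + 90.090 → A = 110.910 sabins.
Room volume: 351 m³.
Sabine: RT60 = 0.161 × 351 / 110.910 = 0.51 s.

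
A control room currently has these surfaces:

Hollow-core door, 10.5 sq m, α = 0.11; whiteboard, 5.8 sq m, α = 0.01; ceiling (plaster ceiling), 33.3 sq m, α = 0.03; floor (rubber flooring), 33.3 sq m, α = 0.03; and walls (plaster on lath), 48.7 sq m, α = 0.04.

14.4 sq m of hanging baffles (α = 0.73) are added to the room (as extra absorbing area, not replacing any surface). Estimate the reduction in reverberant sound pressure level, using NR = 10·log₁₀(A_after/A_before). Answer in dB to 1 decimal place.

4.8 dB

A_before = Σ Sᵢαᵢ = 10.5*0.11 + 5.8*0.01 + 33.3*0.03 + 33.3*0.03 + 48.7*0.04 = 5.159 sabins.
Treatment contributes 14.4·0.73 = 10.512 sabins.
A_after = 5.159 + 10.512 = 15.671 sabins.
NR = 10·log₁₀(15.671/5.159) = 4.8 dB.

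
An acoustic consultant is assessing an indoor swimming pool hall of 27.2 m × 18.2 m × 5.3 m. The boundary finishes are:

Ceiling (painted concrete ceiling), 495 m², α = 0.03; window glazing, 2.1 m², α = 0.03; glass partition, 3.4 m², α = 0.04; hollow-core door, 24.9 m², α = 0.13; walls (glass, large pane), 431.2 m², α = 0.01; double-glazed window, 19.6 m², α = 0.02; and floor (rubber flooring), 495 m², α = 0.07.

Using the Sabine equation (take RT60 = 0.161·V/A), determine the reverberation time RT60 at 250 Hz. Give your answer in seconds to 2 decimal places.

7.33 seconds

A = Σ Sᵢαᵢ = 495*0.03 + 2.1*0.03 + 3.4*0.04 + 24.9*0.13 + 431.2*0.01 + 19.6*0.02 + 495*0.07 = 57.640 sabins.
Volume V = 27.2 × 18.2 × 5.3 = 2623.712 m³.
T = 0.161 V/A = 0.161·2623.712/57.640 = 7.33 s.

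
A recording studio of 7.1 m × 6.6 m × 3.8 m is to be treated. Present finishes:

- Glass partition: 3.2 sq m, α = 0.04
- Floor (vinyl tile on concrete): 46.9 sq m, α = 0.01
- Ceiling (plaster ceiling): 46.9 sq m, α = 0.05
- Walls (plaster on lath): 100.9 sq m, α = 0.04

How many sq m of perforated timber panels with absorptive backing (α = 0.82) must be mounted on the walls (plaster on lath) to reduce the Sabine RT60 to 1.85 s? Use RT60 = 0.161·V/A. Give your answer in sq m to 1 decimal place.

10.9

Total absorption A₁ = 3.2*0.04 + 46.9*0.01 + 46.9*0.05 + 100.9*0.04
  = 0.128 + 0.469 + 2.345 + 4.036 = 6.978 sq m sabins.
V = 178.068 m³. Target absorption A₂ = 0.161 × 178.068 / 1.85 = 15.497 sabins.
Absorption to add: 15.497 − 6.978 = 8.519 sabins.
Net gain per sq m: Δα = 0.82 − 0.04 = 0.78.
Panel area = 8.519 / 0.78 = 10.9 sq m.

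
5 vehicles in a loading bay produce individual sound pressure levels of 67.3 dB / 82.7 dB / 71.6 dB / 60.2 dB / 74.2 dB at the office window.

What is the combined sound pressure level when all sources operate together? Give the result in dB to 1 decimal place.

83.7 dB

Σ 10^(Lᵢ/10) = 2.334e+08.
L_total = 10·log₁₀(2.334e+08) = 83.7 dB.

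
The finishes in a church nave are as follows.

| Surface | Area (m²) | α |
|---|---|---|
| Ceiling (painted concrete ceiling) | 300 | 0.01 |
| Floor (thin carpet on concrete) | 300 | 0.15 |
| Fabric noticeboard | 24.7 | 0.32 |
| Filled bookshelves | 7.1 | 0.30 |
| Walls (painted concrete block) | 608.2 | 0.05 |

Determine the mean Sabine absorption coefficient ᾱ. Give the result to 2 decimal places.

0.07

Total surface area S = 1240.0 m².
Weighted sum Σ Sα = 88.444.
ᾱ = A/S = 0.07.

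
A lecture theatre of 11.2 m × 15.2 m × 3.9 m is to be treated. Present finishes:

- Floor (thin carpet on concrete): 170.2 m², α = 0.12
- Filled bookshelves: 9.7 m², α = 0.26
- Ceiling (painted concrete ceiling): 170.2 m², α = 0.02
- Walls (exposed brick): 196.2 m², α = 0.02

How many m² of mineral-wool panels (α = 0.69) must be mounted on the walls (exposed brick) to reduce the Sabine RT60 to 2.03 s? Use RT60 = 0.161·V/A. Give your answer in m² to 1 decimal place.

Total absorption A₁ = 170.2*0.12 + 9.7*0.26 + 170.2*0.02 + 196.2*0.02
  = 20.424 + 2.522 + 3.404 + 3.924 = 30.274 m² sabins.
V = 663.936 m³. Target absorption A₂ = 0.161 × 663.936 / 2.03 = 52.657 sabins.
ΔA needed = 52.657 − 30.274 = 22.383 sabins.
Each m² of panel replacing the walls (exposed brick) adds (0.69 − 0.02) = 0.67 sabins.
Panel area = 22.383 / 0.67 = 33.4 m².

33.4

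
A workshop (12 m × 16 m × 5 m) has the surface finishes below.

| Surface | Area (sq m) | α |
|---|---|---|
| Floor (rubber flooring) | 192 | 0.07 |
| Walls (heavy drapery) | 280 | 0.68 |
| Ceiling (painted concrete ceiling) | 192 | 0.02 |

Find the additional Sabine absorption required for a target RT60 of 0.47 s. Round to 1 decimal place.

Total absorption A₁ = 192×0.07 + 280×0.68 + 192×0.02
  = 13.440 + 190.400 + 3.840 = 207.680 sq m sabins.
V = 960 m³. Required absorption A₂ = 0.161 × 960 / 0.47 = 328.851 sabins.
Shortfall: 328.851 − 207.680 = 121.2 sabins.

121.2 sabins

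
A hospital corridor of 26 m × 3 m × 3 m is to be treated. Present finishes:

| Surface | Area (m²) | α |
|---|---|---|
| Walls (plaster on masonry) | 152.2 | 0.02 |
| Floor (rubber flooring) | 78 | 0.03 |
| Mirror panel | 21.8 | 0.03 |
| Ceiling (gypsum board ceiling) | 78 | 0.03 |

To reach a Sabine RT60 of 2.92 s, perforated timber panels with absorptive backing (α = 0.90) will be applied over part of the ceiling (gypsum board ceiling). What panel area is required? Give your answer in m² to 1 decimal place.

Total absorption A₁ = 152.2·0.02 + 78·0.03 + 21.8·0.03 + 78·0.03
  = 3.044 + 2.340 + 0.654 + 2.340 = 8.378 m² sabins.
V = 234 m³. Target absorption A₂ = 0.161 × 234 / 2.92 = 12.902 sabins.
ΔA needed = 12.902 − 8.378 = 4.524 sabins.
Net gain per m²: Δα = 0.90 − 0.03 = 0.87.
Area = ΔA/Δα = 4.524/0.87 = 5.2 m².

5.2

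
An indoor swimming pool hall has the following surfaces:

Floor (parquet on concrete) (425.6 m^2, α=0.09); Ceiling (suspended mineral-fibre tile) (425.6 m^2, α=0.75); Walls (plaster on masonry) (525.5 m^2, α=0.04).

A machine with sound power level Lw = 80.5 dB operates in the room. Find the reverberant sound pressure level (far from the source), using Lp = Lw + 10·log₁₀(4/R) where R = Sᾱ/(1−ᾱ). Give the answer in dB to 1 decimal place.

59.3 dB

A = 378.524 sabins; S = 1376.7 m^2.
ᾱ = 0.2750, so room constant R = A/(1−ᾱ) = 522.102 m^2.
Lp = 80.5 + 10·log₁₀(4/522.102) = 80.5 + (-21.16) = 59.3 dB.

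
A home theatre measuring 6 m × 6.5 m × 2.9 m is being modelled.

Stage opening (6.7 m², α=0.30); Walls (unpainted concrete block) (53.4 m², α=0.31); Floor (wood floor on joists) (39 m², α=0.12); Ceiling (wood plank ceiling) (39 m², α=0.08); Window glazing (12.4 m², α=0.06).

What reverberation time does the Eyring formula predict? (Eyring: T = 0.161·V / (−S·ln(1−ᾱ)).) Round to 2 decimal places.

Total surface area S = 6.7 + 53.4 + 39 + 39 + 12.4 = 150.5 m².
Absorption A = 6.7·0.30 + 53.4·0.31 + 39·0.12 + 39·0.08 + 12.4·0.06 = 27.108 sabins.
Mean coefficient ᾱ = A/S = 0.1801.
Eyring denominator: −S ln(1−ᾱ) = 29.885.
V = 6 × 6.5 × 2.9 = 113.1 m³.
RT60 = 0.161 × 113.1 / 29.885 = 0.61 s.

0.61 seconds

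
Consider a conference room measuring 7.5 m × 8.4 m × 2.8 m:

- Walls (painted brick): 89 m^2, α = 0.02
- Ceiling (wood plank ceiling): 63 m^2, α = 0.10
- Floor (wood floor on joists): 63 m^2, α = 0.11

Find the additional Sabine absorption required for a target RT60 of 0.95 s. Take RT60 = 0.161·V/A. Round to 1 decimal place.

14.9 sabins

A₁ = Σ Sᵢαᵢ = 89×0.02 + 63×0.10 + 63×0.11 = 15.010 sabins.
V = 176.4 m³. Required absorption A₂ = 0.161 × 176.4 / 0.95 = 29.895 sabins.
Additional absorption ΔA = 29.895 − 15.010 = 14.9 sabins.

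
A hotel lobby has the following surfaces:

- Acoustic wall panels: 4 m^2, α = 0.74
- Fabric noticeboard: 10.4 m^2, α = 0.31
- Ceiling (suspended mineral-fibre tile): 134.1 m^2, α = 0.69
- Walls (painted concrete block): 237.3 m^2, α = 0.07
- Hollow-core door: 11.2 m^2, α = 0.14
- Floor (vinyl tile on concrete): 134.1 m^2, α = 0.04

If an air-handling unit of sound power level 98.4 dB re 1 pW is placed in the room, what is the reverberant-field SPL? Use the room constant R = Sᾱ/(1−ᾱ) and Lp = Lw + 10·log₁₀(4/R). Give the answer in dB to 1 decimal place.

Σ(Sᵢαᵢ) = 4×0.74 + 10.4×0.31 + 134.1×0.69 + 237.3×0.07 + 11.2×0.14 + 134.1×0.04 = 122.256; total area S = 531.1 m^2.
ᾱ = 122.256/531.1 = 0.2302; R = Sᾱ/(1−ᾱ) = 122.256/(1−0.2302) = 158.815 m^2.
Lp = Lw + 10 log₁₀(4/R) = 98.4 -15.99 = 82.4 dB.

82.4 dB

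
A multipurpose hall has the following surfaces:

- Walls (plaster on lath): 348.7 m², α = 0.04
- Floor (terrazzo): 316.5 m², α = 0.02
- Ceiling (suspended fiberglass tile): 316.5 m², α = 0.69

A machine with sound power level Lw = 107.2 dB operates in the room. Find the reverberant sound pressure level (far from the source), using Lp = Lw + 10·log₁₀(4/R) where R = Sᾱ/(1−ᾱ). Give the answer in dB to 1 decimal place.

88.2 dB

Σ(Sᵢαᵢ) = 348.7×0.04 + 316.5×0.02 + 316.5×0.69 = 238.663; total area S = 981.7 m².
ᾱ = 0.2431, so room constant R = A/(1−ᾱ) = 315.316 m².
Lp = 107.2 + 10·log₁₀(4/315.316) = 107.2 + (-18.97) = 88.2 dB.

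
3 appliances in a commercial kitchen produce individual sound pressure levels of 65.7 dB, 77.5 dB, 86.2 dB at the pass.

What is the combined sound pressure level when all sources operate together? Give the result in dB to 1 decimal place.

86.8 dB

Sum in the linear (power) domain: Σ 10^(Lᵢ/10) = 10^(65.7/10) + 10^(77.5/10) + 10^(86.2/10) = 4.768e+08.
L_total = 10·log₁₀(4.768e+08) = 86.8 dB.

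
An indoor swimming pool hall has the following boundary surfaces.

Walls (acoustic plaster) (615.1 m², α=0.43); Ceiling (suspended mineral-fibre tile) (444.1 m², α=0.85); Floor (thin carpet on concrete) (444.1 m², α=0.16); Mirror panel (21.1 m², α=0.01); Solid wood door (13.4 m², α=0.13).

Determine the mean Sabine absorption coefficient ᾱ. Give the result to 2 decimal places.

Total surface area S = 1537.8 m².
Weighted sum Σ Sα = 714.987.
ᾱ = A/S = 0.46.

0.46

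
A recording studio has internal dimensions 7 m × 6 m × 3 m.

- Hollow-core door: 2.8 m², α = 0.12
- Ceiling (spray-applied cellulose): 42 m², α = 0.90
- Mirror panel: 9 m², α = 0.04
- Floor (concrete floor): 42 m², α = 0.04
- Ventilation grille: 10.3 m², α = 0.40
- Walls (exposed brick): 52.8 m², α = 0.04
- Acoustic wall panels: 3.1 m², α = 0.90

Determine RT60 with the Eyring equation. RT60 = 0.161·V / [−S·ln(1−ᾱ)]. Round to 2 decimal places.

S = Σ Sᵢ = 162.0 m².
Σ(Sᵢαᵢ) = 2.8·0.12 + 42·0.90 + 9·0.04 + 42·0.04 + 10.3·0.40 + 52.8·0.04 + 3.1·0.90 = 49.198.
ᾱ = 49.198 / 162.0 = 0.3037.
−S·ln(1−ᾱ) = −162.0 × ln(1 − 0.3037) = 58.640.
V = 7 × 6 × 3 = 126 m³.
RT60 = 0.161 × 126 / 58.640 = 0.35 s.

0.35 seconds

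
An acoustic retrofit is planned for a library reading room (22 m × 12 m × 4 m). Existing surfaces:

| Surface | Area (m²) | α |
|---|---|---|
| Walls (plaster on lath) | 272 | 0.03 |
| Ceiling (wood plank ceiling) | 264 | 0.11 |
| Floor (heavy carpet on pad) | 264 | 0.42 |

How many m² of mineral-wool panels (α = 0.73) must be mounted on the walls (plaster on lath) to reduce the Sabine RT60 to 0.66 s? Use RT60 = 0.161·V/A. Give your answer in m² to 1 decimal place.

156.5

Total absorption A₁ = 272×0.03 + 264×0.11 + 264×0.42
  = 8.160 + 29.040 + 110.880 = 148.080 m² sabins.
V = 1056 m³. Target absorption A₂ = 0.161 × 1056 / 0.66 = 257.600 sabins.
Absorption to add: 257.600 − 148.080 = 109.520 sabins.
Net gain per m²: Δα = 0.73 − 0.03 = 0.70.
Panel area = 109.520 / 0.70 = 156.5 m².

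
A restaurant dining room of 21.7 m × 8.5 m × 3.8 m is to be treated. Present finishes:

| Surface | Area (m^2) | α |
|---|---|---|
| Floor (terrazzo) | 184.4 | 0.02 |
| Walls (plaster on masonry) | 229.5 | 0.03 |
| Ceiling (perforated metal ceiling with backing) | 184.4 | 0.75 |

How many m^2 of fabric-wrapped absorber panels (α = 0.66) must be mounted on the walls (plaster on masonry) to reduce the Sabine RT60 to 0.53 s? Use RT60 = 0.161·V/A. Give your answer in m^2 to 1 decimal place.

Equivalent absorption area: A₁ = 184.4·0.02 + 229.5·0.03 + 184.4·0.75 = 148.873 m^2.
V = 700.91 m³. Target absorption A₂ = 0.161 × 700.91 / 0.53 = 212.918 sabins.
ΔA needed = 212.918 − 148.873 = 64.045 sabins.
Each m^2 of panel replacing the walls (plaster on masonry) adds (0.66 − 0.03) = 0.63 sabins.
Area = ΔA/Δα = 64.045/0.63 = 101.7 m^2.

101.7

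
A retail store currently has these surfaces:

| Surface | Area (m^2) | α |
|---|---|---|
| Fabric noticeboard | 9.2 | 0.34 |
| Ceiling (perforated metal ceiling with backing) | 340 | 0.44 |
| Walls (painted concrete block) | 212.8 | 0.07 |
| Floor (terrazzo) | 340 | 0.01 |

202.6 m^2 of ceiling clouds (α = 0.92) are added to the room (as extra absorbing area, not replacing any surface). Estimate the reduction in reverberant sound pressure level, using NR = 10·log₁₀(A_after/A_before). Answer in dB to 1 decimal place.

Total absorption A_before = 9.2·0.34 + 340·0.44 + 212.8·0.07 + 340·0.01
  = 3.128 + 149.600 + 14.896 + 3.400 = 171.024 m^2 sabins.
Added absorption = 202.6 × 0.92 = 186.392 sabins.
A_after = 171.024 + 186.392 = 357.416 sabins.
NR = 10·log₁₀(357.416/171.024) = 3.2 dB.

3.2 dB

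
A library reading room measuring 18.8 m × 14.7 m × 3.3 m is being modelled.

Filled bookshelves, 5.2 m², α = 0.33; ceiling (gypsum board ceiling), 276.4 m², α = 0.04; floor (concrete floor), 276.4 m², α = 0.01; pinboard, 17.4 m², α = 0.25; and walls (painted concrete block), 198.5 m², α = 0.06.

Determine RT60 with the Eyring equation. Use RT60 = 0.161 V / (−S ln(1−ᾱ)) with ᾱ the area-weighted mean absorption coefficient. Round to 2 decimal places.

S = Σ Sᵢ = 773.9 m².
Absorption A = 5.2·0.33 + 276.4·0.04 + 276.4·0.01 + 17.4·0.25 + 198.5·0.06 = 31.796 sabins.
Mean coefficient ᾱ = A/S = 0.0411.
−S·ln(1−ᾱ) = −773.9 × ln(1 − 0.0411) = 32.479.
V = 18.8 × 14.7 × 3.3 = 911.988 m³.
T = 0.161·V/[−S·ln(1−ᾱ)] = 0.161·911.988/32.479 = 4.52 s.

4.52 seconds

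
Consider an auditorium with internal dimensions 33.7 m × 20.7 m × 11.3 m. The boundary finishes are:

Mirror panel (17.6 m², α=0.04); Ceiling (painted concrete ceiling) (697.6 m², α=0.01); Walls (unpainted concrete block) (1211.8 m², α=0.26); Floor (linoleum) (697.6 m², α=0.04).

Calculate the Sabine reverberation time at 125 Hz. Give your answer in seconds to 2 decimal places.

Equivalent absorption area: A = 17.6·0.04 + 697.6·0.01 + 1211.8·0.26 + 697.6·0.04 = 350.652 m².
Volume V = 33.7 × 20.7 × 11.3 = 7882.767 m³.
RT60 = 0.161 · V / A = 0.161 × 7882.767 / 350.652 = 3.62 s.

3.62 seconds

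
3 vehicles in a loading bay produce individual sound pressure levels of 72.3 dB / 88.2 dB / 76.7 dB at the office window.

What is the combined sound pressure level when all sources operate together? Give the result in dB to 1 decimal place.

Converting to relative power and adding: 10^(72.3/10) + 10^(88.2/10) + 10^(76.7/10) = 7.244e+08.
L_total = 10·log₁₀(7.244e+08) = 88.6 dB.

88.6 dB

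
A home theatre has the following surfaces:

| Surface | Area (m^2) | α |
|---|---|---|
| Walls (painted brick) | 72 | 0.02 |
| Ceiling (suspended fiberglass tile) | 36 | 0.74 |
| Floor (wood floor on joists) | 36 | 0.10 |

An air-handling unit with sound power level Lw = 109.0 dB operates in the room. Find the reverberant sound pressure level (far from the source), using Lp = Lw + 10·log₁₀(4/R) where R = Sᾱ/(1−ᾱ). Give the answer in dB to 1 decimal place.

98.9 dB

Σ(Sᵢαᵢ) = 72×0.02 + 36×0.74 + 36×0.10 = 31.680; total area S = 144.0 m^2.
ᾱ = 0.2200, so room constant R = A/(1−ᾱ) = 40.615 m^2.
Lp = 109.0 + 10·log₁₀(4/40.615) = 109.0 + (-10.07) = 98.9 dB.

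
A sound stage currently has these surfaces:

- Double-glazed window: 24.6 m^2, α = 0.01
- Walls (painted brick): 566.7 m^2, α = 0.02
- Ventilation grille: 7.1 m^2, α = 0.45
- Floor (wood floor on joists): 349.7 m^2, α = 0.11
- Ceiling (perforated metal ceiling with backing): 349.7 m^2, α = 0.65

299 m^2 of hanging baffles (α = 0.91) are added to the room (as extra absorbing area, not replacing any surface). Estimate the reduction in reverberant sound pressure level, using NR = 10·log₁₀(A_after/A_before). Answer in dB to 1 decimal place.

Equivalent absorption area: A_before = 24.6*0.01 + 566.7*0.02 + 7.1*0.45 + 349.7*0.11 + 349.7*0.65 = 280.547 m^2.
Added absorption = 299 × 0.91 = 272.090 sabins.
New total A_after = 552.637 sabins.
NR = 10·log₁₀(552.637/280.547) = 2.9 dB.

2.9 dB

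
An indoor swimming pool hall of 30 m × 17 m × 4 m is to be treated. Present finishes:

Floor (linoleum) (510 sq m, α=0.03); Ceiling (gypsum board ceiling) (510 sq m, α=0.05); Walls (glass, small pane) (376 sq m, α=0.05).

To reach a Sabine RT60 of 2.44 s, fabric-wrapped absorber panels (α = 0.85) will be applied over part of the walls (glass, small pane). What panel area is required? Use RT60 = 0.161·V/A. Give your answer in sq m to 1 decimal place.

93.8

Summing Sᵢαᵢ: 15.300 + 25.500 + 18.800 → A₁ = 59.600 sabins.
V = 2040 m³. Target absorption A₂ = 0.161 × 2040 / 2.44 = 134.607 sabins.
ΔA needed = 134.607 − 59.600 = 75.007 sabins.
Each sq m of panel replacing the walls (glass, small pane) adds (0.85 − 0.05) = 0.80 sabins.
Area = ΔA/Δα = 75.007/0.80 = 93.8 sq m.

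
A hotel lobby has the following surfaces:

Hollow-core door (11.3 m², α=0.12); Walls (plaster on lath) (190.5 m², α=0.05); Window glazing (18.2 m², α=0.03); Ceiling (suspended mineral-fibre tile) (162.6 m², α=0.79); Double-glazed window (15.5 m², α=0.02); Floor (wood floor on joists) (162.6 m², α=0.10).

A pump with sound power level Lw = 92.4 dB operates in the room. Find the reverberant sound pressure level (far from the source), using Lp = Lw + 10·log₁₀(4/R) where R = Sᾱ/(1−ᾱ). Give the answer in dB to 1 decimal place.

A = 156.451 sabins; S = 560.7 m².
ᾱ = 0.2790, so room constant R = A/(1−ᾱ) = 216.992 m².
Lp = 92.4 + 10·log₁₀(4/216.992) = 92.4 + (-17.34) = 75.1 dB.

75.1 dB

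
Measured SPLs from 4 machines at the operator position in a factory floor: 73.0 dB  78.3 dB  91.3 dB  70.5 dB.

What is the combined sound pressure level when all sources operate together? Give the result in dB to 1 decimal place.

91.6 dB

Converting to relative power and adding: 10^(73.0/10) + 10^(78.3/10) + 10^(91.3/10) + 10^(70.5/10) = 1.448e+09.
Combined level = 10 log₁₀(1.448e+09) = 91.6 dB.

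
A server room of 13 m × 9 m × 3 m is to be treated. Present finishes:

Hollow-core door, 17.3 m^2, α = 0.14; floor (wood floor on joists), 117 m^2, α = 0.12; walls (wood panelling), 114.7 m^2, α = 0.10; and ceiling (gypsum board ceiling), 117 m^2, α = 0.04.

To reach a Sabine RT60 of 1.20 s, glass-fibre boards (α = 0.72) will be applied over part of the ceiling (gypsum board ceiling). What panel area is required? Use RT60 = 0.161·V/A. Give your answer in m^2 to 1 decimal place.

21.3

Equivalent absorption area: A₁ = 17.3·0.14 + 117·0.12 + 114.7·0.10 + 117·0.04 = 32.612 m^2.
V = 351 m³. Target absorption A₂ = 0.161 × 351 / 1.20 = 47.093 sabins.
ΔA needed = 47.093 − 32.612 = 14.480 sabins.
Each m^2 of panel replacing the ceiling (gypsum board ceiling) adds (0.72 − 0.04) = 0.68 sabins.
Area = ΔA/Δα = 14.480/0.68 = 21.3 m^2.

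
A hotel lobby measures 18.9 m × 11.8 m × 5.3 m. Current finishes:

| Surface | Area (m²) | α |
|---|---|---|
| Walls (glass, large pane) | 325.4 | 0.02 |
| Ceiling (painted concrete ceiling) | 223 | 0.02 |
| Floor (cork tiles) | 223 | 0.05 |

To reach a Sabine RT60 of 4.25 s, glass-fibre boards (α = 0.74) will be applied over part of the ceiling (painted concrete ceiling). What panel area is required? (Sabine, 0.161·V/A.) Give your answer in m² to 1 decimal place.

31.5

Equivalent absorption area: A₁ = 325.4×0.02 + 223×0.02 + 223×0.05 = 22.118 m².
V = 1182.006 m³. Target absorption A₂ = 0.161 × 1182.006 / 4.25 = 44.777 sabins.
ΔA needed = 44.777 − 22.118 = 22.659 sabins.
Net gain per m²: Δα = 0.74 − 0.02 = 0.72.
Panel area = 22.659 / 0.72 = 31.5 m².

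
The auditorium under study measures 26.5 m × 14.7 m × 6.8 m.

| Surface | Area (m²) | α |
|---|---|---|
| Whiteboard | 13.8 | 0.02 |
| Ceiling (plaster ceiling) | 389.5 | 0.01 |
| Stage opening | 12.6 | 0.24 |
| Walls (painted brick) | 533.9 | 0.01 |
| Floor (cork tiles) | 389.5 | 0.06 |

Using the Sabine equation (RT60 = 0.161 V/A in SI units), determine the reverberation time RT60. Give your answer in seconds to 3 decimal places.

Total absorption A = 13.8·0.02 + 389.5·0.01 + 12.6·0.24 + 533.9·0.01 + 389.5·0.06
  = 0.276 + 3.895 + 3.024 + 5.339 + 23.370 = 35.904 m² sabins.
Room volume: 2648.94 m³.
T = 0.161 V/A = 0.161·2648.94/35.904 = 11.878 s.

11.878 s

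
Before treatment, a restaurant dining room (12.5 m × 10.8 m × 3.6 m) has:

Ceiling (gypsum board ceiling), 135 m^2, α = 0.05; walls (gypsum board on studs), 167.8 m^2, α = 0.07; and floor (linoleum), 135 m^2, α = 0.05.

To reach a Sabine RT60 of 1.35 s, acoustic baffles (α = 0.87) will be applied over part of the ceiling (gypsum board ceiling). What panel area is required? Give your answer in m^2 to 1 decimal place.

Equivalent absorption area: A₁ = 135*0.05 + 167.8*0.07 + 135*0.05 = 25.246 m^2.
V = 486 m³. Target absorption A₂ = 0.161 × 486 / 1.35 = 57.960 sabins.
Absorption to add: 57.960 − 25.246 = 32.714 sabins.
Net gain per m^2: Δα = 0.87 − 0.05 = 0.82.
Panel area = 32.714 / 0.82 = 39.9 m^2.

39.9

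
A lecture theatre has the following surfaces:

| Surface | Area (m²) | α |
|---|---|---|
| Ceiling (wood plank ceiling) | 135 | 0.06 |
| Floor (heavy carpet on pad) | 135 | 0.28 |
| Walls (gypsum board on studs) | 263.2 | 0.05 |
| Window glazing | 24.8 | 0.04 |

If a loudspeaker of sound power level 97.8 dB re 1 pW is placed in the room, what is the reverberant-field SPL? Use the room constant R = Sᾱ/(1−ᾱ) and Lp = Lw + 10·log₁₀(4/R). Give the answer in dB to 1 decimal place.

A = 60.052 sabins; S = 558.0 m².
ᾱ = 0.1076, so room constant R = A/(1−ᾱ) = 67.293 m².
Lp = 97.8 + 10·log₁₀(4/67.293) = 97.8 + (-12.26) = 85.5 dB.

85.5 dB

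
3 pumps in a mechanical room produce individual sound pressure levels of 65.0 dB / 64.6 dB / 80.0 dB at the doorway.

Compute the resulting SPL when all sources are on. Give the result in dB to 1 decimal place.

Converting to relative power and adding: 10^(65.0/10) + 10^(64.6/10) + 10^(80.0/10) = 1.06e+08.
Back to dB: 10·log₁₀ Σ = 80.3 dB.

80.3 dB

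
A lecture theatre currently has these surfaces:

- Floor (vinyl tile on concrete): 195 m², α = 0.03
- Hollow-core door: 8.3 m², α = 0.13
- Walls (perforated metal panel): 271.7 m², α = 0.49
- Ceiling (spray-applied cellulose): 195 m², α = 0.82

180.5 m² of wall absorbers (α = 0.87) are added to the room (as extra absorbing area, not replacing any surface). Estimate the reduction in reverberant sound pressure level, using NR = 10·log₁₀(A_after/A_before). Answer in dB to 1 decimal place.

1.8 dB

Equivalent absorption area: A_before = 195·0.03 + 8.3·0.13 + 271.7·0.49 + 195·0.82 = 299.962 m².
Added absorption = 180.5 × 0.87 = 157.035 sabins.
A_after = 299.962 + 157.035 = 456.997 sabins.
Reduction = 10 log₁₀(A_after/A_before) = 10 log₁₀(1.5235) = 1.8 dB.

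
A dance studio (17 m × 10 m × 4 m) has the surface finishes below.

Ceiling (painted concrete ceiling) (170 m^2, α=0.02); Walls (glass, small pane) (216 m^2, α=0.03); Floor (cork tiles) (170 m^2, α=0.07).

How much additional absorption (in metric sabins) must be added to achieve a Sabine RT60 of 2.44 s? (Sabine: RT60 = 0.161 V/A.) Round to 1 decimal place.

23.1 sabins

A₁ = Σ Sᵢαᵢ = 170·0.02 + 216·0.03 + 170·0.07 = 21.780 sabins.
V = 680 m³. Required absorption A₂ = 0.161 × 680 / 2.44 = 44.869 sabins.
Additional absorption ΔA = 44.869 − 21.780 = 23.1 sabins.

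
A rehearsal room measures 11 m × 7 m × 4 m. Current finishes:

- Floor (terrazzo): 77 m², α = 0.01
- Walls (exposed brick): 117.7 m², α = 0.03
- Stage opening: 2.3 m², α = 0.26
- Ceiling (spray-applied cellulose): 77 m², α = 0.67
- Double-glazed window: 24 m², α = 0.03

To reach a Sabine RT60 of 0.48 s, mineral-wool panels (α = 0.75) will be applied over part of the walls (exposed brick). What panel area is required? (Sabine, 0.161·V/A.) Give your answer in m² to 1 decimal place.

64.0

Equivalent absorption area: A₁ = 77×0.01 + 117.7×0.03 + 2.3×0.26 + 77×0.67 + 24×0.03 = 57.209 m².
V = 308 m³. Target absorption A₂ = 0.161 × 308 / 0.48 = 103.308 sabins.
Absorption to add: 103.308 − 57.209 = 46.099 sabins.
Each m² of panel replacing the walls (exposed brick) adds (0.75 − 0.03) = 0.72 sabins.
Panel area = 46.099 / 0.72 = 64.0 m².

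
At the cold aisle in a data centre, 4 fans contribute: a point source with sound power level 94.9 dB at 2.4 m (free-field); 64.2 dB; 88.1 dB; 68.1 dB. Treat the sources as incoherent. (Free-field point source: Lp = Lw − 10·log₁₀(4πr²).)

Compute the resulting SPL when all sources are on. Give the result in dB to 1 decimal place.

Source at 2.4 m: Lp = 94.9 − 10·log₁₀(4π·2.4²) = 94.9 − 10·log₁₀(72.382) = 76.3 dB.
Sum in the linear (power) domain: Σ 10^(Lᵢ/10) = 10^(76.3/10) + 10^(64.2/10) + 10^(88.1/10) + 10^(68.1/10) = 6.974e+08.
Back to dB: 10·log₁₀ Σ = 88.4 dB.

88.4 dB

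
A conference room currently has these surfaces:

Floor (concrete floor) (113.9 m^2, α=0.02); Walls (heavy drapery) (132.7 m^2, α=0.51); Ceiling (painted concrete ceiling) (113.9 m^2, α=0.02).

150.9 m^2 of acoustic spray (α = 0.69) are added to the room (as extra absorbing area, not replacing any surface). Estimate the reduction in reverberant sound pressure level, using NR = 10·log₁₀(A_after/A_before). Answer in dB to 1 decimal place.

3.9 dB

Total absorption A_before = 113.9·0.02 + 132.7·0.51 + 113.9·0.02
  = 2.278 + 67.677 + 2.278 = 72.233 m^2 sabins.
Treatment contributes 150.9·0.69 = 104.121 sabins.
New total A_after = 176.354 sabins.
NR = 10·log₁₀(176.354/72.233) = 3.9 dB.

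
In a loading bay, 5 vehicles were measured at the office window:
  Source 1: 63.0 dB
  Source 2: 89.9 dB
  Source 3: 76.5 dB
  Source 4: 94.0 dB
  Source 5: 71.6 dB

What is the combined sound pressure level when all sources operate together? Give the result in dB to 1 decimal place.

95.5 dB

Σ 10^(Lᵢ/10) = 3.55e+09.
L_total = 10·log₁₀(3.55e+09) = 95.5 dB.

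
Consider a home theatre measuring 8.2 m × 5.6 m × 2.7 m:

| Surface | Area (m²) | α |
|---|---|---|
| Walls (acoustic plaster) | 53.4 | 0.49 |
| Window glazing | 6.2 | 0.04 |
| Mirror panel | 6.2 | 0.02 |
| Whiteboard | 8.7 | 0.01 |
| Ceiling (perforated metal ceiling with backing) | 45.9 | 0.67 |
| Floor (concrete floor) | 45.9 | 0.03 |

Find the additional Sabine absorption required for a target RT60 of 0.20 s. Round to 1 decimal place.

Equivalent absorption area: A₁ = 53.4*0.49 + 6.2*0.04 + 6.2*0.02 + 8.7*0.01 + 45.9*0.67 + 45.9*0.03 = 58.755 m².
For T = 0.20 s, need A₂ = 0.161·V/T = 0.161·123.984/0.20 = 99.807 sabins.
Additional absorption ΔA = 99.807 − 58.755 = 41.1 sabins.

41.1 sabins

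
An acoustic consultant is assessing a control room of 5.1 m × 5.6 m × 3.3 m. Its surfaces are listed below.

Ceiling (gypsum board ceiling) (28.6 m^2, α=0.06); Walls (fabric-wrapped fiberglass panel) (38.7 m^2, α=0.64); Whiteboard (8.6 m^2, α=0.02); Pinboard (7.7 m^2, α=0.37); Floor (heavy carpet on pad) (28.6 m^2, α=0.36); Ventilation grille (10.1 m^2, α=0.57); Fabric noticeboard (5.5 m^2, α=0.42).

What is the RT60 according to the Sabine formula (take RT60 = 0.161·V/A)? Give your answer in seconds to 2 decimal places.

Summing Sᵢαᵢ: 1.716 + 24.768 + 0.172 + 2.849 + 10.296 + 5.757 + 2.310 → A = 47.868 sabins.
V = 5.1·5.6·3.3 = 94.248 m³.
RT60 = 0.161 · V / A = 0.161 × 94.248 / 47.868 = 0.32 s.

0.32 seconds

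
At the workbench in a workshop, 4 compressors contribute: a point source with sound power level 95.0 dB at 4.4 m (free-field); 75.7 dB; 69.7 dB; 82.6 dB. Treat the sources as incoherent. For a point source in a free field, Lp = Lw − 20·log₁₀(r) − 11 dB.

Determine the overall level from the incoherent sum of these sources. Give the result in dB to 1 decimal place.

Source at 4.4 m: Lp = 95.0 − 20·log₁₀(4.4) − 11 = 71.1 dB.
Sum in the linear (power) domain: Σ 10^(Lᵢ/10) = 10^(71.1/10) + 10^(75.7/10) + 10^(69.7/10) + 10^(82.6/10) = 2.413e+08.
Back to dB: 10·log₁₀ Σ = 83.8 dB.

83.8 dB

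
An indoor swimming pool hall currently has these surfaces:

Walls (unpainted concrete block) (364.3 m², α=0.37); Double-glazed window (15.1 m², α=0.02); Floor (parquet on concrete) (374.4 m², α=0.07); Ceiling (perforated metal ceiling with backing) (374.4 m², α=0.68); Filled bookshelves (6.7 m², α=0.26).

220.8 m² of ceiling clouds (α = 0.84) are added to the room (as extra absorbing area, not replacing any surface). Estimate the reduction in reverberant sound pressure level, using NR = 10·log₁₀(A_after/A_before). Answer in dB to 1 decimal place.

1.6 dB

Total absorption A_before = 364.3·0.37 + 15.1·0.02 + 374.4·0.07 + 374.4·0.68 + 6.7·0.26
  = 134.791 + 0.302 + 26.208 + 254.592 + 1.742 = 417.635 m² sabins.
Treatment contributes 220.8·0.84 = 185.472 sabins.
New total A_after = 603.107 sabins.
Reduction = 10 log₁₀(A_after/A_before) = 10 log₁₀(1.4441) = 1.6 dB.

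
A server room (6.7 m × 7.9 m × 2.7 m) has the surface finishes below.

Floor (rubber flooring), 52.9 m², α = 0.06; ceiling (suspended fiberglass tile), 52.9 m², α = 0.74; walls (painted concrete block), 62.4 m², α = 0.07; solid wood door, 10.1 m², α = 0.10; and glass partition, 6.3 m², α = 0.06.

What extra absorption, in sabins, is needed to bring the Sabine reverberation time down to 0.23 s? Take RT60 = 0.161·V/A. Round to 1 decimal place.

Summing Sᵢαᵢ: 3.174 + 39.146 + 4.368 + 1.010 + 0.378 → A₁ = 48.076 sabins.
For T = 0.23 s, need A₂ = 0.161·V/T = 0.161·142.911/0.23 = 100.038 sabins.
ΔA = A₂ − A₁ = 100.038 − 48.076 = 52.0 sabins.

52.0 sabins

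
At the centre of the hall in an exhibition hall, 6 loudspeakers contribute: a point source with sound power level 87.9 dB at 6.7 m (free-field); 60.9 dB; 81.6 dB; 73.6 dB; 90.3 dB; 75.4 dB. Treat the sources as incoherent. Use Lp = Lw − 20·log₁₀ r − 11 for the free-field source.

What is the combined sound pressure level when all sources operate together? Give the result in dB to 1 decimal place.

91.1 dB

Source at 6.7 m: Lp = 87.9 − 20·log₁₀(6.7) − 11 = 60.4 dB.
Converting to relative power and adding: 10^(60.4/10) + 10^(60.9/10) + 10^(81.6/10) + 10^(73.6/10) + 10^(90.3/10) + 10^(75.4/10) = 1.276e+09.
L_total = 10·log₁₀(1.276e+09) = 91.1 dB.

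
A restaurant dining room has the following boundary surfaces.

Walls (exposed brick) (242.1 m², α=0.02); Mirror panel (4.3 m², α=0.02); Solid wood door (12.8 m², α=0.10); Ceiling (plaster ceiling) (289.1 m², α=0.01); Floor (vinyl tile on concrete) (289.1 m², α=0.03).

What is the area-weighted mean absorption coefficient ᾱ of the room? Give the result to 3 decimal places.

Total surface area S = 837.4 m².
Σ(Sᵢαᵢ) = 242.1·0.02 + 4.3·0.02 + 12.8·0.10 + 289.1·0.01 + 289.1·0.03 = 17.772.
ᾱ = 17.772 / 837.4 = 0.021.

0.021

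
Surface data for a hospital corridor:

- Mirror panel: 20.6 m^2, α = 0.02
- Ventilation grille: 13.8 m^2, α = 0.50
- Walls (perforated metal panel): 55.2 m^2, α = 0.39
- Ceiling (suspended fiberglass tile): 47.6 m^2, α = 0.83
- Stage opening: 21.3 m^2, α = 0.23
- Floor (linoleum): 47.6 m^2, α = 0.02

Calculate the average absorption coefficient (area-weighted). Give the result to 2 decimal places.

S = Σ Sᵢ = 20.6 + 13.8 + 55.2 + 47.6 + 21.3 + 47.6 = 206.1 m^2.
Weighted sum Σ Sα = 74.199.
ᾱ = A/S = 0.36.

0.36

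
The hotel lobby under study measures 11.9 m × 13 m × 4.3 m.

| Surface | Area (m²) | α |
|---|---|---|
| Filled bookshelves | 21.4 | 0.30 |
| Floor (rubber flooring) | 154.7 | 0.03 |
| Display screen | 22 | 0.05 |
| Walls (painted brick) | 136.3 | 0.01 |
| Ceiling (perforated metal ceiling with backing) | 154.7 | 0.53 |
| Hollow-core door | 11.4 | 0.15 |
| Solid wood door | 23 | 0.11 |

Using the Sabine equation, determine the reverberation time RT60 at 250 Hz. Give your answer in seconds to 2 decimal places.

Summing Sᵢαᵢ: 6.420 + 4.641 + 1.100 + 1.363 + 81.991 + 1.710 + 2.530 → A = 99.755 sabins.
Volume V = 11.9 × 13 × 4.3 = 665.21 m³.
T = 0.161 V/A = 0.161·665.21/99.755 = 1.07 s.

1.07 seconds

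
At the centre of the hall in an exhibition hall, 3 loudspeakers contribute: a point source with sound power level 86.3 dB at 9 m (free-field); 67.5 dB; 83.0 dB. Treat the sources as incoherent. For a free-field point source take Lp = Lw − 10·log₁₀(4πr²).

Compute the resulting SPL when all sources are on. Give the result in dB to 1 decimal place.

83.1 dB

Source at 9 m: Lp = 86.3 − 10·log₁₀(4π·9²) = 86.3 − 10·log₁₀(1017.876) = 56.2 dB.
Sum in the linear (power) domain: Σ 10^(Lᵢ/10) = 10^(56.2/10) + 10^(67.5/10) + 10^(83.0/10) = 2.056e+08.
Back to dB: 10·log₁₀ Σ = 83.1 dB.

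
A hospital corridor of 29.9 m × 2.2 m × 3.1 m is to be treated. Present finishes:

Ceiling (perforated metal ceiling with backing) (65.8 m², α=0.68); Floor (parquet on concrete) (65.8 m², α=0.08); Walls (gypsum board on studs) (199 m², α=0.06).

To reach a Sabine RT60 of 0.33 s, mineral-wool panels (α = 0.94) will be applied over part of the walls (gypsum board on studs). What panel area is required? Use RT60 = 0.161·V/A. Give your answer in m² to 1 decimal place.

42.7

Equivalent absorption area: A₁ = 65.8×0.68 + 65.8×0.08 + 199×0.06 = 61.948 m².
V = 203.918 m³. Target absorption A₂ = 0.161 × 203.918 / 0.33 = 99.487 sabins.
ΔA needed = 99.487 − 61.948 = 37.539 sabins.
Each m² of panel replacing the walls (gypsum board on studs) adds (0.94 − 0.06) = 0.88 sabins.
Area = ΔA/Δα = 37.539/0.88 = 42.7 m².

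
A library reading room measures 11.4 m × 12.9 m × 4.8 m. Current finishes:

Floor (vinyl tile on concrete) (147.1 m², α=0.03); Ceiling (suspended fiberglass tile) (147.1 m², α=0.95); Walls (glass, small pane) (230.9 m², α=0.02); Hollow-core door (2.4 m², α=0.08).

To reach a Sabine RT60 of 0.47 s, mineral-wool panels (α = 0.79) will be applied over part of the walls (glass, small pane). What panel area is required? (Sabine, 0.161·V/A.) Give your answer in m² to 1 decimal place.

Summing Sᵢαᵢ: 4.413 + 139.745 + 4.618 + 0.192 → A₁ = 148.968 sabins.
Required A₂ = 0.161·705.888/0.47 = 241.804 sabins.
Absorption to add: 241.804 − 148.968 = 92.836 sabins.
Each m² of panel replacing the walls (glass, small pane) adds (0.79 − 0.02) = 0.77 sabins.
Area = ΔA/Δα = 92.836/0.77 = 120.6 m².

120.6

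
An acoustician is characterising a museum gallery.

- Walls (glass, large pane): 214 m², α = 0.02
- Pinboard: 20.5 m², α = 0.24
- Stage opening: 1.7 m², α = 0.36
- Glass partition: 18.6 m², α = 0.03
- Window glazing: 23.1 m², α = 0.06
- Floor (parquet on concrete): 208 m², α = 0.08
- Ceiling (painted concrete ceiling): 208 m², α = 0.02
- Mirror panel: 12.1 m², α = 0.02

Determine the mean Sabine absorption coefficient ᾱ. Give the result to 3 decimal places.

0.046

S = Σ Sᵢ = 214 + 20.5 + 1.7 + 18.6 + 23.1 + 208 + 208 + 12.1 = 706.0 m².
Weighted sum Σ Sα = 32.798.
ᾱ = A/S = 0.046.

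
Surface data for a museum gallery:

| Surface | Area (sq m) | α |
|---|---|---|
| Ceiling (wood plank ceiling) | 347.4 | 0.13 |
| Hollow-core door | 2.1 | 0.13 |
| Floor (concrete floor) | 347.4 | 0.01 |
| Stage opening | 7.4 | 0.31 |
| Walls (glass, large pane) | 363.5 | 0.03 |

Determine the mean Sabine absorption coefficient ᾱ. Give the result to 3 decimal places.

Total surface area S = 1067.8 sq m.
A = 347.4·0.13 + 2.1·0.13 + 347.4·0.01 + 7.4·0.31 + 363.5·0.03 = 62.108 sabins.
ᾱ = 62.108 / 1067.8 = 0.058.

0.058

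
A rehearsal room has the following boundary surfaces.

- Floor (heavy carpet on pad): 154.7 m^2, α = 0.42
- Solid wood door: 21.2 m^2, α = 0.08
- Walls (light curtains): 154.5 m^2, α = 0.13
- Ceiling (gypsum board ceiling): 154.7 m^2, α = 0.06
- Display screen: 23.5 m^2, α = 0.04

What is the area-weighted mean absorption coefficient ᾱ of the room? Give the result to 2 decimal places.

S = Σ Sᵢ = 154.7 + 21.2 + 154.5 + 154.7 + 23.5 = 508.6 m^2.
Σ(Sᵢαᵢ) = 154.7×0.42 + 21.2×0.08 + 154.5×0.13 + 154.7×0.06 + 23.5×0.04 = 96.977.
ᾱ = 96.977 / 508.6 = 0.19.

0.19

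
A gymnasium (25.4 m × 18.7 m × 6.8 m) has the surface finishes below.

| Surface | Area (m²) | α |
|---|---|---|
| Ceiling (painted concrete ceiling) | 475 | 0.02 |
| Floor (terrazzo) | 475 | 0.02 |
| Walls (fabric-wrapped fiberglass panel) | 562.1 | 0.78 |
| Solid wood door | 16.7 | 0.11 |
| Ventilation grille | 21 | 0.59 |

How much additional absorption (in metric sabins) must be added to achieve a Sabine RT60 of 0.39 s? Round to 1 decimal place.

Summing Sᵢαᵢ: 9.500 + 9.500 + 438.438 + 1.837 + 12.390 → A₁ = 471.665 sabins.
V = 3229.864 m³. Required absorption A₂ = 0.161 × 3229.864 / 0.39 = 1333.354 sabins.
ΔA = A₂ − A₁ = 1333.354 − 471.665 = 861.7 sabins.

861.7 sabins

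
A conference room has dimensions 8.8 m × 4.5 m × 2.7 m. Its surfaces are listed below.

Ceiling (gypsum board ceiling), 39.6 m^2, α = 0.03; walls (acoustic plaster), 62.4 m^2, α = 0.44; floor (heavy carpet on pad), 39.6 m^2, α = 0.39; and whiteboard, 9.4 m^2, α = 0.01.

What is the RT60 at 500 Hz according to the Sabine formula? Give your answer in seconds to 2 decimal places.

0.39 sec

Equivalent absorption area: A = 39.6×0.03 + 62.4×0.44 + 39.6×0.39 + 9.4×0.01 = 44.182 m^2.
Room volume: 106.92 m³.
Sabine: RT60 = 0.161 × 106.92 / 44.182 = 0.39 s.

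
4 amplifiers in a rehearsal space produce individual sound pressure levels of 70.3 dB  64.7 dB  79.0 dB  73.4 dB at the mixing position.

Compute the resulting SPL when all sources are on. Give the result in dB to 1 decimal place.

Σ 10^(Lᵢ/10) = 1.15e+08.
Back to dB: 10·log₁₀ Σ = 80.6 dB.

80.6 dB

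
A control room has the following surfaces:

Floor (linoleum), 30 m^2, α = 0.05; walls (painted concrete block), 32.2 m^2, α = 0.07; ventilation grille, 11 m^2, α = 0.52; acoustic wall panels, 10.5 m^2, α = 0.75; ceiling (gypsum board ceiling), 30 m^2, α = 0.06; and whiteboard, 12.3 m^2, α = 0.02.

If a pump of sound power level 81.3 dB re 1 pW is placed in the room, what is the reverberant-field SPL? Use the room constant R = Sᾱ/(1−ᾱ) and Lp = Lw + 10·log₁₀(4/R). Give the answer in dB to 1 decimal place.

Σ(Sᵢαᵢ) = 30×0.05 + 32.2×0.07 + 11×0.52 + 10.5×0.75 + 30×0.06 + 12.3×0.02 = 19.395; total area S = 126.0 m^2.
ᾱ = 19.395/126.0 = 0.1539; R = Sᾱ/(1−ᾱ) = 19.395/(1−0.1539) = 22.923 m^2.
Lp = Lw + 10 log₁₀(4/R) = 81.3 -7.58 = 73.7 dB.

73.7 dB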